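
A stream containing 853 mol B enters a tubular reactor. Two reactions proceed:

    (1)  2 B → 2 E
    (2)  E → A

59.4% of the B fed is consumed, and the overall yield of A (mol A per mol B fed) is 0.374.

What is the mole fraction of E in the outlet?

Conversion of B: B consumed = 2ξ₁ = 0.594 × 853 → ξ₁ = 253.3 mol.
Yield of A: 1ξ₂ / 853 = 0.374 → ξ₂ = 319 mol.
Outlet amounts (n = n₀ + Σ ν·ξ):
  B: 853 − 2(253.3) = 346.3
  E: 0 + 2(253.3) − 1(319) = 187.7
  A: 0 + 1(319) = 319
Total out = 853 mol; y_E = 187.7 / 853 = 0.22.

0.22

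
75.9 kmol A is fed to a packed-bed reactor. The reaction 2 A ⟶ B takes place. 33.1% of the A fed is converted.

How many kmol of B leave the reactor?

12.6 kmol

A reacted = 0.331 × 75.9 = 25.12 kmol; ν_A = −2, so ξ = 25.12/2 = 12.56 kmol.
Outlet amounts (n = n₀ + ν ξ):
  A: 75.9 − 2(12.56) = 50.78
  B: 0 + 1(12.56) = 12.56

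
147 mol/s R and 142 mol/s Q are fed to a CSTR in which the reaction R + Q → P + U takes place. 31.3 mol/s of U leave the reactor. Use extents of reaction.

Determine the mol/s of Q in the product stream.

For U: n = n₀ + 1ξ → 31.3 = 0 + 1ξ, giving ξ = 31.3 mol/s.
Outlet amounts (n = n₀ + ν ξ):
  R: 147 − 1(31.3) = 115.7
  Q: 142 − 1(31.3) = 110.7
  P: 0 + 1(31.3) = 31.3
  U: 0 + 1(31.3) = 31.3

111 mol/s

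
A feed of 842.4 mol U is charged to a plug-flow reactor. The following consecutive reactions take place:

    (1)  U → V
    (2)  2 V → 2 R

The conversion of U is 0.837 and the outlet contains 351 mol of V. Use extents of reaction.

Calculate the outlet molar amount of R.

Conversion of U: U consumed = 1ξ₁ = 0.837 × 842.4 → ξ₁ = 705.1 mol.
V balance: n_V = 0 + 1ξ₁ − 2ξ₂ = 351 → ξ₂ = (1·705.1 − 351)/2 = 177 mol.
Outlet amounts (n = n₀ + Σ ν·ξ):
  U: 842.4 − 1(705.1) = 137.3
  V: 0 + 1(705.1) − 2(177) = 351
  R: 0 + 2(177) = 354.1

354 mol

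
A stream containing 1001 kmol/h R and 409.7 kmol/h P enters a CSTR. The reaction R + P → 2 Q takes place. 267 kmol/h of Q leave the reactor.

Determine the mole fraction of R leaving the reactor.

For Q: n = n₀ + 2ξ → 267 = 0 + 2ξ, giving ξ = 133.5 kmol/h.
Outlet amounts (n = n₀ + ν ξ):
  R: 1001 − 1(133.5) = 867.5
  P: 409.7 − 1(133.5) = 276.2
  Q: 0 + 2(133.5) = 267
Total out = 1411 kmol/h; y_R = 867.5 / 1411 = 0.6149.

0.615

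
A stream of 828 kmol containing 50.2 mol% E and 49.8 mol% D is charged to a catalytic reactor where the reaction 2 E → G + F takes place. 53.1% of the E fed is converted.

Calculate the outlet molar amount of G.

E reacted = 0.531 × 415.7 = 220.7 kmol; ν_E = −2, so ξ = 220.7/2 = 110.4 kmol.
Outlet amounts (n = n₀ + ν ξ):
  E: 415.7 − 2(110.4) = 194.9
  G: 0 + 1(110.4) = 110.4
  F: 0 + 1(110.4) = 110.4
  D: 412.3 (inert)

110 kmol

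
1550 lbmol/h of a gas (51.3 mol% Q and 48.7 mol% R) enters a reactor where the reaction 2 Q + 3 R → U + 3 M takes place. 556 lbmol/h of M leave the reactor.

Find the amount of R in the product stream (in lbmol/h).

199 lbmol/h

For M: n = n₀ + 3ξ → 556 = 0 + 3ξ, giving ξ = 185.3 lbmol/h.
Outlet amounts (n = n₀ + ν ξ):
  Q: 795.1 − 2(185.3) = 424.5
  R: 754.9 − 3(185.3) = 198.9
  U: 0 + 1(185.3) = 185.3
  M: 0 + 3(185.3) = 556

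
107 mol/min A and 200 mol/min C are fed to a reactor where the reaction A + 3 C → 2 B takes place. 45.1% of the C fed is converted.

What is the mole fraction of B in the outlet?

C reacted = 0.451 × 200 = 90.2 mol/min; ν_C = −3, so ξ = 90.2/3 = 30.07 mol/min.
Outlet amounts (n = n₀ + ν ξ):
  A: 107 − 1(30.07) = 76.93
  C: 200 − 3(30.07) = 109.8
  B: 0 + 2(30.07) = 60.13
Total out = 246.9 mol/min; y_B = 60.13 / 246.9 = 0.2436.

0.244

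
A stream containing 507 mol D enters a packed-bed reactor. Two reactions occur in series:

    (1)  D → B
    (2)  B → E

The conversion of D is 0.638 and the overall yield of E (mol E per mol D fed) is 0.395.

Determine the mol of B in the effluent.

Conversion of D: D consumed = 1ξ₁ = 0.638 × 507 → ξ₁ = 323.5 mol.
Yield of E: 1ξ₂ / 507 = 0.395 → ξ₂ = 200.3 mol.
Outlet amounts (n = n₀ + Σ ν·ξ):
  D: 507 − 1(323.5) = 183.5
  B: 0 + 1(323.5) − 1(200.3) = 123.2
  E: 0 + 1(200.3) = 200.3

123 mol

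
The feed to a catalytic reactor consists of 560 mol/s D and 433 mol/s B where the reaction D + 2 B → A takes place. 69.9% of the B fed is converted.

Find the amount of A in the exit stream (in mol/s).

B reacted = 0.699 × 433 = 302.7 mol/s; ν_B = −2, so ξ = 302.7/2 = 151.3 mol/s.
Outlet amounts (n = n₀ + ν ξ):
  D: 560 − 1(151.3) = 408.7
  B: 433 − 2(151.3) = 130.3
  A: 0 + 1(151.3) = 151.3

151 mol/s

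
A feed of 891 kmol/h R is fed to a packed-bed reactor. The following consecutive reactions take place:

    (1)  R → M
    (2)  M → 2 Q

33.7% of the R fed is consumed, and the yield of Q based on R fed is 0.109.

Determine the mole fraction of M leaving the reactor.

0.268

Conversion of R: R consumed = 1ξ₁ = 0.337 × 891 → ξ₁ = 300.3 kmol/h.
Yield of Q: 2ξ₂ / 891 = 0.109 → ξ₂ = 48.56 kmol/h.
Outlet amounts (n = n₀ + Σ ν·ξ):
  R: 891 − 1(300.3) = 590.7
  M: 0 + 1(300.3) − 1(48.56) = 251.7
  Q: 0 + 2(48.56) = 97.12
Total out = 939.6 kmol/h; y_M = 251.7 / 939.6 = 0.2679.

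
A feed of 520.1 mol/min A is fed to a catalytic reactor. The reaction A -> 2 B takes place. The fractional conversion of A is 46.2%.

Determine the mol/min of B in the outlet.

A reacted = 0.462 × 520.1 = 240.3 mol/min; ν_A = −1, so ξ = 240.3/1 = 240.3 mol/min.
Outlet amounts (n = n₀ + ν ξ):
  A: 520.1 − 1(240.3) = 279.8
  B: 0 + 2(240.3) = 480.6

481 mol/min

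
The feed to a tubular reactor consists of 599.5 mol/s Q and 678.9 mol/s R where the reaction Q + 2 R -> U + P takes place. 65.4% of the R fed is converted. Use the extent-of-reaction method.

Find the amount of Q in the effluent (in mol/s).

R reacted = 0.654 × 678.9 = 444 mol/s; ν_R = −2, so ξ = 444/2 = 222 mol/s.
Outlet amounts (n = n₀ + ν ξ):
  Q: 599.5 − 1(222) = 377.5
  R: 678.9 − 2(222) = 234.9
  U: 0 + 1(222) = 222
  P: 0 + 1(222) = 222

377 mol/s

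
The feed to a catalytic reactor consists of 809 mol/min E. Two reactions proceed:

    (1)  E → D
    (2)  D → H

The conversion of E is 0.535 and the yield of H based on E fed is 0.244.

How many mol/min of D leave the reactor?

Conversion of E: E consumed = 1ξ₁ = 0.535 × 809 → ξ₁ = 432.8 mol/min.
Yield of H: 1ξ₂ / 809 = 0.244 → ξ₂ = 197.4 mol/min.
Outlet amounts (n = n₀ + Σ ν·ξ):
  E: 809 − 1(432.8) = 376.2
  D: 0 + 1(432.8) − 1(197.4) = 235.4
  H: 0 + 1(197.4) = 197.4

235 mol/min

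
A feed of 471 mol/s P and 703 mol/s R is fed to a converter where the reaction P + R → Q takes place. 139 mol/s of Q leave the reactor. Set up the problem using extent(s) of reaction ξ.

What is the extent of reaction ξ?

For Q: n = n₀ + 1ξ → 139 = 0 + 1ξ, giving ξ = 139 mol/s.
Outlet amounts (n = n₀ + ν ξ):
  P: 471 − 1(139) = 332
  R: 703 − 1(139) = 564
  Q: 0 + 1(139) = 139

ξ = 139 mol/s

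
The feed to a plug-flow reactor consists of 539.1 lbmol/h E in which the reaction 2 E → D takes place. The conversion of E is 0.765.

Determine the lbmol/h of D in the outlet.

206 lbmol/h

E reacted = 0.765 × 539.1 = 412.4 lbmol/h; ν_E = −2, so ξ = 412.4/2 = 206.2 lbmol/h.
Outlet amounts (n = n₀ + ν ξ):
  E: 539.1 − 2(206.2) = 126.7
  D: 0 + 1(206.2) = 206.2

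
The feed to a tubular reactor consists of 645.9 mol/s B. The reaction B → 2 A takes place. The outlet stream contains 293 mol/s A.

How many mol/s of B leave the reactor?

499 mol/s

For A: n = n₀ + 2ξ → 293 = 0 + 2ξ, giving ξ = 146.5 mol/s.
Outlet amounts (n = n₀ + ν ξ):
  B: 645.9 − 1(146.5) = 499.4
  A: 0 + 2(146.5) = 293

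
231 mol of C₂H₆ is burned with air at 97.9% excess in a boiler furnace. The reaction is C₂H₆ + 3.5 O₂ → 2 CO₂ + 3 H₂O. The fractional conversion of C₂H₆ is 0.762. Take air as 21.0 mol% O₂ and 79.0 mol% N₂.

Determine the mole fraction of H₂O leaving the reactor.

0.0665

Stoichiometric O₂ = 3.5 × 231 = 808.5 mol; O₂ fed = 808.5 × 1.979 = 1600 mol.
N₂ fed = 1600 × 79/21 = 6019 mol.
Fuel reacted = 0.762 × 231 → ξ = 176 mol.
Outlet (n = n₀ + ν ξ):
  C₂H₆: 231 − 1(176) = 54.98
  O₂: 1600 − 3.5(176) = 983.9
  N₂: 6019 (inert)
  CO₂: 0 + 2(176) = 352
  H₂O: 0 + 3(176) = 528.1
Total out = 7938 mol; y_H₂O = 528.1 / 7938 = 0.06652.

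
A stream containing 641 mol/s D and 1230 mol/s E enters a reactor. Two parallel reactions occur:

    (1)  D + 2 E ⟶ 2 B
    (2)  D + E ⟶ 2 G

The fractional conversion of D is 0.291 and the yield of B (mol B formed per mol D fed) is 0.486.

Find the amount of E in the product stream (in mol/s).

888 mol/s

Yield of B: 2ξ₁ / 641 = 0.486 → ξ₁ = 155.8 mol/s.
Conversion of D: 1ξ₁ + 1ξ₂ = 0.291 × 641 = 186.5 → ξ₂ = 30.77 mol/s.
Outlet amounts (n = n₀ + Σ ν·ξ):
  D: 641 − 1(155.8) − 1(30.77) = 454.5
  E: 1230 − 2(155.8) − 1(30.77) = 887.7
  B: 0 + 2(155.8) = 311.5
  G: 0 + 2(30.77) = 61.54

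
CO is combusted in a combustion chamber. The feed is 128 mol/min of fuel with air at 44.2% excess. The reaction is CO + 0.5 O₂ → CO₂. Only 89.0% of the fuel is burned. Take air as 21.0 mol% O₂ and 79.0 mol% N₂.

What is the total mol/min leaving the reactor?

Stoichiometric O₂ = 0.5 × 128 = 64 mol/min; O₂ fed = 64 × 1.442 = 92.29 mol/min.
N₂ fed = 92.29 × 79/21 = 347.2 mol/min.
Fuel reacted = 0.89 × 128 → ξ = 113.9 mol/min.
Outlet (n = n₀ + ν ξ):
  CO: 128 − 1(113.9) = 14.08
  O₂: 92.29 − 0.5(113.9) = 35.33
  N₂: 347.2 (inert)
  CO₂: 0 + 1(113.9) = 113.9
Total out = 14.08 + 35.33 + 347.2 + 113.9 = 510.5 mol/min.

511 mol/min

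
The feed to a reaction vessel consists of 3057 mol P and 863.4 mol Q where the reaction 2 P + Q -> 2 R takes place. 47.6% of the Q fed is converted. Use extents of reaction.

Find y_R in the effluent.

0.234

Q reacted = 0.476 × 863.4 = 411 mol; ν_Q = −1, so ξ = 411/1 = 411 mol.
Outlet amounts (n = n₀ + ν ξ):
  P: 3057 − 2(411) = 2235
  Q: 863.4 − 1(411) = 452.4
  R: 0 + 2(411) = 822
Total out = 3509 mol; y_R = 822 / 3509 = 0.2342.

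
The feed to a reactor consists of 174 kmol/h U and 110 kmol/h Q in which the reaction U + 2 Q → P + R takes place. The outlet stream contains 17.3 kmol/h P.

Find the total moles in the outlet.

267 kmol/h

For P: n = n₀ + 1ξ → 17.3 = 0 + 1ξ, giving ξ = 17.3 kmol/h.
Outlet amounts (n = n₀ + ν ξ):
  U: 174 − 1(17.3) = 156.7
  Q: 110 − 2(17.3) = 75.4
  P: 0 + 1(17.3) = 17.3
  R: 0 + 1(17.3) = 17.3
Total out = 156.7 + 75.4 + 17.3 + 17.3 = 266.7 kmol/h.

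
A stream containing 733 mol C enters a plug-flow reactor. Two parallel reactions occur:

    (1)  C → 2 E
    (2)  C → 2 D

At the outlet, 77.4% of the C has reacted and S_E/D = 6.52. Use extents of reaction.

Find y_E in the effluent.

0.757

Conversion of C: C consumed = 0.774 × 733 = 567.3 mol = 1ξ₁ + 1ξ₂.
Selectivity: 2ξ₁ / (2ξ₂) = 6.52 → ξ₁ = 6.52 ξ₂.
Substitute: (1·6.52 + 1) ξ₂ = 567.3 → ξ₂ = 75.44 mol, ξ₁ = 491.9 mol.
Outlet amounts (n = n₀ + Σ ν·ξ):
  C: 733 − 1(491.9) − 1(75.44) = 165.7
  E: 0 + 2(491.9) = 983.8
  D: 0 + 2(75.44) = 150.9
Total out = 1300 mol; y_E = 983.8 / 1300 = 0.7566.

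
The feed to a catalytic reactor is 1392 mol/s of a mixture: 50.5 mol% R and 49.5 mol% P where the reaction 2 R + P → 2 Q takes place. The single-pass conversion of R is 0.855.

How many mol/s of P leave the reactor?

R reacted = 0.855 × 703 = 601 mol/s; ν_R = −2, so ξ = 601/2 = 300.5 mol/s.
Outlet amounts (n = n₀ + ν ξ):
  R: 703 − 2(300.5) = 101.9
  P: 689 − 1(300.5) = 388.5
  Q: 0 + 2(300.5) = 601

389 mol/s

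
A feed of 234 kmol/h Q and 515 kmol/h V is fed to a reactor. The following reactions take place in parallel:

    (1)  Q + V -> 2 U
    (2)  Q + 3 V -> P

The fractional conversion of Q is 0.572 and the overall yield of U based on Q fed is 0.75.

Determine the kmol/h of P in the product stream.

Yield of U: 2ξ₁ / 234 = 0.75 → ξ₁ = 87.75 kmol/h.
Conversion of Q: 1ξ₁ + 1ξ₂ = 0.572 × 234 = 133.8 → ξ₂ = 46.1 kmol/h.
Outlet amounts (n = n₀ + Σ ν·ξ):
  Q: 234 − 1(87.75) − 1(46.1) = 100.2
  V: 515 − 1(87.75) − 3(46.1) = 289
  U: 0 + 2(87.75) = 175.5
  P: 0 + 1(46.1) = 46.1

46.1 kmol/h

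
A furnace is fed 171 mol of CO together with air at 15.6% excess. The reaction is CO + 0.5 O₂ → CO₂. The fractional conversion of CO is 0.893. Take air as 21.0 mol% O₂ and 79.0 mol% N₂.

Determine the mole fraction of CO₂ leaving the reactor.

0.27

Stoichiometric O₂ = 0.5 × 171 = 85.5 mol; O₂ fed = 85.5 × 1.156 = 98.84 mol.
N₂ fed = 98.84 × 79/21 = 371.8 mol.
Fuel reacted = 0.893 × 171 → ξ = 152.7 mol.
Outlet (n = n₀ + ν ξ):
  CO: 171 − 1(152.7) = 18.3
  O₂: 98.84 − 0.5(152.7) = 22.49
  N₂: 371.8 (inert)
  CO₂: 0 + 1(152.7) = 152.7
Total out = 565.3 mol; y_CO₂ = 152.7 / 565.3 = 0.2701.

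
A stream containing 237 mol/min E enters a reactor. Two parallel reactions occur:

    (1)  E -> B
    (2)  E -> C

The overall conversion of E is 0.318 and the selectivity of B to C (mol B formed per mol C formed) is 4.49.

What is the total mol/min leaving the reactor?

237 mol/min

Conversion of E: E consumed = 0.318 × 237 = 75.37 mol/min = 1ξ₁ + 1ξ₂.
Selectivity: 1ξ₁ / (1ξ₂) = 4.49 → ξ₁ = 4.49 ξ₂.
Substitute: (1·4.49 + 1) ξ₂ = 75.37 → ξ₂ = 13.73 mol/min, ξ₁ = 61.64 mol/min.
Outlet amounts (n = n₀ + Σ ν·ξ):
  E: 237 − 1(61.64) − 1(13.73) = 161.6
  B: 0 + 1(61.64) = 61.64
  C: 0 + 1(13.73) = 13.73
Total out = 161.6 + 61.64 + 13.73 = 237 mol/min.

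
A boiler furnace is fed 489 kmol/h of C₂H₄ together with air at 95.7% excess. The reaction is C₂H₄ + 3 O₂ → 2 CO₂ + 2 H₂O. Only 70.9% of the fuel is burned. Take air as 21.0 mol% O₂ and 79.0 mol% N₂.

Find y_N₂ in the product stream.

Stoichiometric O₂ = 3 × 489 = 1467 kmol/h; O₂ fed = 1467 × 1.957 = 2871 kmol/h.
N₂ fed = 2871 × 79/21 = 10800 kmol/h.
Fuel reacted = 0.709 × 489 → ξ = 346.7 kmol/h.
Outlet (n = n₀ + ν ξ):
  C₂H₄: 489 − 1(346.7) = 142.3
  O₂: 2871 − 3(346.7) = 1831
  N₂: 10800 (inert)
  CO₂: 0 + 2(346.7) = 693.4
  H₂O: 0 + 2(346.7) = 693.4
Total out = 14160 kmol/h; y_N₂ = 10800 / 14160 = 0.7627.

0.763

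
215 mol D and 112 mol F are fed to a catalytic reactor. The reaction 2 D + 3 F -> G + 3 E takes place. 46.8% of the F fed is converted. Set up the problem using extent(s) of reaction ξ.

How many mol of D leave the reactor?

180 mol

F reacted = 0.468 × 112 = 52.42 mol; ν_F = −3, so ξ = 52.42/3 = 17.47 mol.
Outlet amounts (n = n₀ + ν ξ):
  D: 215 − 2(17.47) = 180.1
  F: 112 − 3(17.47) = 59.58
  G: 0 + 1(17.47) = 17.47
  E: 0 + 3(17.47) = 52.42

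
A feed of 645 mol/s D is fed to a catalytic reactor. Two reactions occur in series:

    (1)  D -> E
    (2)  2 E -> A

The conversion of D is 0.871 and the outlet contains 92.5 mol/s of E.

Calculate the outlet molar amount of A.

235 mol/s

Conversion of D: D consumed = 1ξ₁ = 0.871 × 645 → ξ₁ = 561.8 mol/s.
E balance: n_E = 0 + 1ξ₁ − 2ξ₂ = 92.5 → ξ₂ = (1·561.8 − 92.5)/2 = 234.6 mol/s.
Outlet amounts (n = n₀ + Σ ν·ξ):
  D: 645 − 1(561.8) = 83.21
  E: 0 + 1(561.8) − 2(234.6) = 92.5
  A: 0 + 1(234.6) = 234.6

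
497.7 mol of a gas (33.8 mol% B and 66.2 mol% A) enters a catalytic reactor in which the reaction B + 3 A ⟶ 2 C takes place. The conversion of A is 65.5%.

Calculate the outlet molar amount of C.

144 mol

A reacted = 0.655 × 329.5 = 215.8 mol; ν_A = −3, so ξ = 215.8/3 = 71.94 mol.
Outlet amounts (n = n₀ + ν ξ):
  B: 168.2 − 1(71.94) = 96.29
  A: 329.5 − 3(71.94) = 113.7
  C: 0 + 2(71.94) = 143.9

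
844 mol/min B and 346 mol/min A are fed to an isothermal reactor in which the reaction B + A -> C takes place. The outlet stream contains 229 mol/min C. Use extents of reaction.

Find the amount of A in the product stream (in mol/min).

117 mol/min

For C: n = n₀ + 1ξ → 229 = 0 + 1ξ, giving ξ = 229 mol/min.
Outlet amounts (n = n₀ + ν ξ):
  B: 844 − 1(229) = 615
  A: 346 − 1(229) = 117
  C: 0 + 1(229) = 229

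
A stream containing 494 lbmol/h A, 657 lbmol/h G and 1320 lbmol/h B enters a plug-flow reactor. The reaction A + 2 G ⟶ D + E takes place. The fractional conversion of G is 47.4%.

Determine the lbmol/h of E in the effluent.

156 lbmol/h

G reacted = 0.474 × 657 = 311.4 lbmol/h; ν_G = −2, so ξ = 311.4/2 = 155.7 lbmol/h.
Outlet amounts (n = n₀ + ν ξ):
  A: 494 − 1(155.7) = 338.3
  G: 657 − 2(155.7) = 345.6
  D: 0 + 1(155.7) = 155.7
  E: 0 + 1(155.7) = 155.7
  B: 1320 (inert)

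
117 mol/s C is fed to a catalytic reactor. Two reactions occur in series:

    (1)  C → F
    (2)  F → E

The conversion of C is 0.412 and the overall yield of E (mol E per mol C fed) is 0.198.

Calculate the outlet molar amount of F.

25 mol/s

Conversion of C: C consumed = 1ξ₁ = 0.412 × 117 → ξ₁ = 48.2 mol/s.
Yield of E: 1ξ₂ / 117 = 0.198 → ξ₂ = 23.17 mol/s.
Outlet amounts (n = n₀ + Σ ν·ξ):
  C: 117 − 1(48.2) = 68.8
  F: 0 + 1(48.2) − 1(23.17) = 25.04
  E: 0 + 1(23.17) = 23.17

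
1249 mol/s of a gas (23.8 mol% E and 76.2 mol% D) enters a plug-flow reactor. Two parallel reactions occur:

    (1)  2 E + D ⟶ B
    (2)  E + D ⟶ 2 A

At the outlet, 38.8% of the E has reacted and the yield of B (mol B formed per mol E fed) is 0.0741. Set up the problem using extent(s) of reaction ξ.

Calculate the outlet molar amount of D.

858 mol/s

Yield of B: 1ξ₁ / 297.3 = 0.0741 → ξ₁ = 22.03 mol/s.
Conversion of E: 2ξ₁ + 1ξ₂ = 0.388 × 297.3 = 115.3 → ξ₂ = 71.28 mol/s.
Outlet amounts (n = n₀ + Σ ν·ξ):
  E: 297.3 − 2(22.03) − 1(71.28) = 181.9
  D: 951.7 − 1(22.03) − 1(71.28) = 858.4
  B: 0 + 1(22.03) = 22.03
  A: 0 + 2(71.28) = 142.6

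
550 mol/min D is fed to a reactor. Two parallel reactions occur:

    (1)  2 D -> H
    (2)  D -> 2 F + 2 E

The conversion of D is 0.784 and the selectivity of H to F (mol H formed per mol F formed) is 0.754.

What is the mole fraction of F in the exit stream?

Conversion of D: D consumed = 0.784 × 550 = 431.2 mol/min = 2ξ₁ + 1ξ₂.
Selectivity: 1ξ₁ / (2ξ₂) = 0.754 → ξ₁ = 1.508 ξ₂.
Substitute: (2·1.508 + 1) ξ₂ = 431.2 → ξ₂ = 107.4 mol/min, ξ₁ = 161.9 mol/min.
Outlet amounts (n = n₀ + Σ ν·ξ):
  D: 550 − 2(161.9) − 1(107.4) = 118.8
  H: 0 + 1(161.9) = 161.9
  F: 0 + 2(107.4) = 214.7
  E: 0 + 2(107.4) = 214.7
Total out = 710.2 mol/min; y_F = 214.7 / 710.2 = 0.3024.

0.302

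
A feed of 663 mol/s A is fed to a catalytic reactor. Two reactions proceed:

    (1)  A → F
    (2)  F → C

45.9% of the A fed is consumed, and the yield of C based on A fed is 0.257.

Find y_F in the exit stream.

Conversion of A: A consumed = 1ξ₁ = 0.459 × 663 → ξ₁ = 304.3 mol/s.
Yield of C: 1ξ₂ / 663 = 0.257 → ξ₂ = 170.4 mol/s.
Outlet amounts (n = n₀ + Σ ν·ξ):
  A: 663 − 1(304.3) = 358.7
  F: 0 + 1(304.3) − 1(170.4) = 133.9
  C: 0 + 1(170.4) = 170.4
Total out = 663 mol/s; y_F = 133.9 / 663 = 0.202.

0.202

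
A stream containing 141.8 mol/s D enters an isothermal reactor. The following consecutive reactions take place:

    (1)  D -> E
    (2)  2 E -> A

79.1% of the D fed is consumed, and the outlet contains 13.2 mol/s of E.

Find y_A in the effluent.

Conversion of D: D consumed = 1ξ₁ = 0.791 × 141.8 → ξ₁ = 112.2 mol/s.
E balance: n_E = 0 + 1ξ₁ − 2ξ₂ = 13.2 → ξ₂ = (1·112.2 − 13.2)/2 = 49.48 mol/s.
Outlet amounts (n = n₀ + Σ ν·ξ):
  D: 141.8 − 1(112.2) = 29.64
  E: 0 + 1(112.2) − 2(49.48) = 13.2
  A: 0 + 1(49.48) = 49.48
Total out = 92.32 mol/s; y_A = 49.48 / 92.32 = 0.536.

0.536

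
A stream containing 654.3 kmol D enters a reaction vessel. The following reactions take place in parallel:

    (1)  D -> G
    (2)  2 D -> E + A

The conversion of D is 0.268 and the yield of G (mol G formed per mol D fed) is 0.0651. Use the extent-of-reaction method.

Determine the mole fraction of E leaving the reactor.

0.101

Yield of G: 1ξ₁ / 654.3 = 0.0651 → ξ₁ = 42.59 kmol.
Conversion of D: 1ξ₁ + 2ξ₂ = 0.268 × 654.3 = 175.4 → ξ₂ = 66.38 kmol.
Outlet amounts (n = n₀ + Σ ν·ξ):
  D: 654.3 − 1(42.59) − 2(66.38) = 478.9
  G: 0 + 1(42.59) = 42.59
  E: 0 + 1(66.38) = 66.38
  A: 0 + 1(66.38) = 66.38
Total out = 654.3 kmol; y_E = 66.38 / 654.3 = 0.1014.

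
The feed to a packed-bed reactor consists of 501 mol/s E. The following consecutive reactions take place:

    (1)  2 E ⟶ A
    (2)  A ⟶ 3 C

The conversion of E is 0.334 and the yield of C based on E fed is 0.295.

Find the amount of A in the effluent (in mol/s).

34.4 mol/s

Conversion of E: E consumed = 2ξ₁ = 0.334 × 501 → ξ₁ = 83.67 mol/s.
Yield of C: 3ξ₂ / 501 = 0.295 → ξ₂ = 49.26 mol/s.
Outlet amounts (n = n₀ + Σ ν·ξ):
  E: 501 − 2(83.67) = 333.7
  A: 0 + 1(83.67) − 1(49.26) = 34.4
  C: 0 + 3(49.26) = 147.8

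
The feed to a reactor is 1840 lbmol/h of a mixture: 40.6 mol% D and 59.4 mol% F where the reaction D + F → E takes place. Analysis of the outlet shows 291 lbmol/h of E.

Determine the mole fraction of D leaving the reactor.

For E: n = n₀ + 1ξ → 291 = 0 + 1ξ, giving ξ = 291 lbmol/h.
Outlet amounts (n = n₀ + ν ξ):
  D: 747 − 1(291) = 456
  F: 1093 − 1(291) = 802
  E: 0 + 1(291) = 291
Total out = 1549 lbmol/h; y_D = 456 / 1549 = 0.2944.

0.294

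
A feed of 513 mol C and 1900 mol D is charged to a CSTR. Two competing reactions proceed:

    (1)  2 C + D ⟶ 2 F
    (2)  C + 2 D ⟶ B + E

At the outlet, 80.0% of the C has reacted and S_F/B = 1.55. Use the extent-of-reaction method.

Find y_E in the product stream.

Conversion of C: C consumed = 0.8 × 513 = 410.4 mol = 2ξ₁ + 1ξ₂.
Selectivity: 2ξ₁ / (1ξ₂) = 1.55 → ξ₁ = 0.775 ξ₂.
Substitute: (2·0.775 + 1) ξ₂ = 410.4 → ξ₂ = 160.9 mol, ξ₁ = 124.7 mol.
Outlet amounts (n = n₀ + Σ ν·ξ):
  C: 513 − 2(124.7) − 1(160.9) = 102.6
  D: 1900 − 1(124.7) − 2(160.9) = 1453
  F: 0 + 2(124.7) = 249.5
  B: 0 + 1(160.9) = 160.9
  E: 0 + 1(160.9) = 160.9
Total out = 2127 mol; y_E = 160.9 / 2127 = 0.07565.

0.0757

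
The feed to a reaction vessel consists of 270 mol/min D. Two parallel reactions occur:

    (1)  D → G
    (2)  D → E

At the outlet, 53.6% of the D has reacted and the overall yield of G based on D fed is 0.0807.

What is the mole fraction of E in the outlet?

0.455

Yield of G: 1ξ₁ / 270 = 0.0807 → ξ₁ = 21.79 mol/min.
Conversion of D: 1ξ₁ + 1ξ₂ = 0.536 × 270 = 144.7 → ξ₂ = 122.9 mol/min.
Outlet amounts (n = n₀ + Σ ν·ξ):
  D: 270 − 1(21.79) − 1(122.9) = 125.3
  G: 0 + 1(21.79) = 21.79
  E: 0 + 1(122.9) = 122.9
Total out = 270 mol/min; y_E = 122.9 / 270 = 0.4553.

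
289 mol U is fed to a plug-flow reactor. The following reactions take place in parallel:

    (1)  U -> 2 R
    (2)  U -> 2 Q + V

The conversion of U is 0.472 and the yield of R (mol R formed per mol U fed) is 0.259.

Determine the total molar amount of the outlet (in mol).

524 mol

Yield of R: 2ξ₁ / 289 = 0.259 → ξ₁ = 37.43 mol.
Conversion of U: 1ξ₁ + 1ξ₂ = 0.472 × 289 = 136.4 → ξ₂ = 98.98 mol.
Outlet amounts (n = n₀ + Σ ν·ξ):
  U: 289 − 1(37.43) − 1(98.98) = 152.6
  R: 0 + 2(37.43) = 74.85
  Q: 0 + 2(98.98) = 198
  V: 0 + 1(98.98) = 98.98
Total out = 152.6 + 74.85 + 198 + 98.98 = 524.4 mol.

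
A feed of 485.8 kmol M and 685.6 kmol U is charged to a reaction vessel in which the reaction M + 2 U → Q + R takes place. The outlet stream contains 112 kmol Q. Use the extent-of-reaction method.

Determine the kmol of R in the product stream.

112 kmol

For Q: n = n₀ + 1ξ → 112 = 0 + 1ξ, giving ξ = 112 kmol.
Outlet amounts (n = n₀ + ν ξ):
  M: 485.8 − 1(112) = 373.8
  U: 685.6 − 2(112) = 461.6
  Q: 0 + 1(112) = 112
  R: 0 + 1(112) = 112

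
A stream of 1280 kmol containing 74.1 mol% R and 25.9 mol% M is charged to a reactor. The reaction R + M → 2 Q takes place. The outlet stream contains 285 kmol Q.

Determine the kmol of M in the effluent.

189 kmol

For Q: n = n₀ + 2ξ → 285 = 0 + 2ξ, giving ξ = 142.5 kmol.
Outlet amounts (n = n₀ + ν ξ):
  R: 948.5 − 1(142.5) = 806
  M: 331.5 − 1(142.5) = 189
  Q: 0 + 2(142.5) = 285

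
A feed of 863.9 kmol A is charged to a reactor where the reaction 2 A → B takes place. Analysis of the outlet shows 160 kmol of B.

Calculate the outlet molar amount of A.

544 kmol

For B: n = n₀ + 1ξ → 160 = 0 + 1ξ, giving ξ = 160 kmol.
Outlet amounts (n = n₀ + ν ξ):
  A: 863.9 − 2(160) = 543.9
  B: 0 + 1(160) = 160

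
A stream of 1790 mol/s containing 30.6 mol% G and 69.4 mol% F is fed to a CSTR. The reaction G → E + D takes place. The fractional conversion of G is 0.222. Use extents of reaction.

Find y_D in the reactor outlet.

G reacted = 0.222 × 547.7 = 121.6 mol/s; ν_G = −1, so ξ = 121.6/1 = 121.6 mol/s.
Outlet amounts (n = n₀ + ν ξ):
  G: 547.7 − 1(121.6) = 426.1
  E: 0 + 1(121.6) = 121.6
  D: 0 + 1(121.6) = 121.6
  F: 1242 (inert)
Total out = 1912 mol/s; y_D = 121.6 / 1912 = 0.06361.

0.0636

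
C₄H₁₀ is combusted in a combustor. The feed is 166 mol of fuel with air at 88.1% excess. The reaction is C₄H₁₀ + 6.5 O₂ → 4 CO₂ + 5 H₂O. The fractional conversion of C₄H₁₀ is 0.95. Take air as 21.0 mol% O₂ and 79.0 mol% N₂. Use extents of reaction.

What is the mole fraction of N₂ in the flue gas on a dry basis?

Stoichiometric O₂ = 6.5 × 166 = 1079 mol; O₂ fed = 1079 × 1.881 = 2030 mol.
N₂ fed = 2030 × 79/21 = 7635 mol.
Fuel reacted = 0.95 × 166 → ξ = 157.7 mol.
Outlet (n = n₀ + ν ξ):
  C₄H₁₀: 166 − 1(157.7) = 8.3
  O₂: 2030 − 6.5(157.7) = 1005
  N₂: 7635 (inert)
  CO₂: 0 + 4(157.7) = 630.8
  H₂O: 0 + 5(157.7) = 788.5
Dry total = 9279 mol; y_N₂ (dry) = 7635 / 9279 = 0.8229.

0.823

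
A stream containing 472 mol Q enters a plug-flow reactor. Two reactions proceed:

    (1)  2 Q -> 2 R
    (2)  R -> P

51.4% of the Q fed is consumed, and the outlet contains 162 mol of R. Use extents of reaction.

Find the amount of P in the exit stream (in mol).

Conversion of Q: Q consumed = 2ξ₁ = 0.514 × 472 → ξ₁ = 121.3 mol.
R balance: n_R = 0 + 2ξ₁ − 1ξ₂ = 162 → ξ₂ = (2·121.3 − 162)/1 = 80.61 mol.
Outlet amounts (n = n₀ + Σ ν·ξ):
  Q: 472 − 2(121.3) = 229.4
  R: 0 + 2(121.3) − 1(80.61) = 162
  P: 0 + 1(80.61) = 80.61

80.6 mol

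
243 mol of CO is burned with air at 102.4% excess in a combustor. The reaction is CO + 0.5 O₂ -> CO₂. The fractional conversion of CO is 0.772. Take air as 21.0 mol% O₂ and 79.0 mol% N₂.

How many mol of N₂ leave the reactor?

925 mol

Stoichiometric O₂ = 0.5 × 243 = 121.5 mol; O₂ fed = 121.5 × 2.024 = 245.9 mol.
N₂ fed = 245.9 × 79/21 = 925.1 mol.
Fuel reacted = 0.772 × 243 → ξ = 187.6 mol.
Outlet (n = n₀ + ν ξ):
  CO: 243 − 1(187.6) = 55.4
  O₂: 245.9 − 0.5(187.6) = 152.1
  N₂: 925.1 (inert)
  CO₂: 0 + 1(187.6) = 187.6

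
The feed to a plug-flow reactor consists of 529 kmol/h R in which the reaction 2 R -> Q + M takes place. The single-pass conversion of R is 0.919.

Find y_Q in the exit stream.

0.46

R reacted = 0.919 × 529 = 486.2 kmol/h; ν_R = −2, so ξ = 486.2/2 = 243.1 kmol/h.
Outlet amounts (n = n₀ + ν ξ):
  R: 529 − 2(243.1) = 42.85
  Q: 0 + 1(243.1) = 243.1
  M: 0 + 1(243.1) = 243.1
Total out = 529 kmol/h; y_Q = 243.1 / 529 = 0.4595.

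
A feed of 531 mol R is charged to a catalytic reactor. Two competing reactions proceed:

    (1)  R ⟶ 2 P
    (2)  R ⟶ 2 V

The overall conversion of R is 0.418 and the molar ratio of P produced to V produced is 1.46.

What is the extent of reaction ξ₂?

Conversion of R: R consumed = 0.418 × 531 = 222 mol = 1ξ₁ + 1ξ₂.
Selectivity: 2ξ₁ / (2ξ₂) = 1.46 → ξ₁ = 1.46 ξ₂.
Substitute: (1·1.46 + 1) ξ₂ = 222 → ξ₂ = 90.23 mol, ξ₁ = 131.7 mol.
Outlet amounts (n = n₀ + Σ ν·ξ):
  R: 531 − 1(131.7) − 1(90.23) = 309
  P: 0 + 2(131.7) = 263.5
  V: 0 + 2(90.23) = 180.5

ξ₂ = 90.2 mol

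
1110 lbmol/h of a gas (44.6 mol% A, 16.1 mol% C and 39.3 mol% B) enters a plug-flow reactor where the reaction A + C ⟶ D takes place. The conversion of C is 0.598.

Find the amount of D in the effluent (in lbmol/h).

C reacted = 0.598 × 178.7 = 106.9 lbmol/h; ν_C = −1, so ξ = 106.9/1 = 106.9 lbmol/h.
Outlet amounts (n = n₀ + ν ξ):
  A: 495.1 − 1(106.9) = 388.2
  C: 178.7 − 1(106.9) = 71.84
  D: 0 + 1(106.9) = 106.9
  B: 436.2 (inert)

107 lbmol/h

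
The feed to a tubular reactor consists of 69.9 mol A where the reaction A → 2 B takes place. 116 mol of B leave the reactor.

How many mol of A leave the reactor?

For B: n = n₀ + 2ξ → 116 = 0 + 2ξ, giving ξ = 58 mol.
Outlet amounts (n = n₀ + ν ξ):
  A: 69.9 − 1(58) = 11.9
  B: 0 + 2(58) = 116

11.9 mol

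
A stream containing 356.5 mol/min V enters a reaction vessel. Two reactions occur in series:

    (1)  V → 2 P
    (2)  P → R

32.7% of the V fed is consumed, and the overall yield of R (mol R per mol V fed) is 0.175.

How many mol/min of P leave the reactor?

171 mol/min

Conversion of V: V consumed = 1ξ₁ = 0.327 × 356.5 → ξ₁ = 116.6 mol/min.
Yield of R: 1ξ₂ / 356.5 = 0.175 → ξ₂ = 62.39 mol/min.
Outlet amounts (n = n₀ + Σ ν·ξ):
  V: 356.5 − 1(116.6) = 239.9
  P: 0 + 2(116.6) − 1(62.39) = 170.8
  R: 0 + 1(62.39) = 62.39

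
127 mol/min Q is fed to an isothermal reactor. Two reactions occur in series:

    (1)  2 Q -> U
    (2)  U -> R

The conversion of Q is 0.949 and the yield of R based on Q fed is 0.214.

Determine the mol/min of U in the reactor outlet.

33.1 mol/min

Conversion of Q: Q consumed = 2ξ₁ = 0.949 × 127 → ξ₁ = 60.26 mol/min.
Yield of R: 1ξ₂ / 127 = 0.214 → ξ₂ = 27.18 mol/min.
Outlet amounts (n = n₀ + Σ ν·ξ):
  Q: 127 − 2(60.26) = 6.477
  U: 0 + 1(60.26) − 1(27.18) = 33.08
  R: 0 + 1(27.18) = 27.18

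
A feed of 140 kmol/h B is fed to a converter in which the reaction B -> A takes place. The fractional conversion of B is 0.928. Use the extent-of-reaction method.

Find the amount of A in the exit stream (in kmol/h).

130 kmol/h

B reacted = 0.928 × 140 = 129.9 kmol/h; ν_B = −1, so ξ = 129.9/1 = 129.9 kmol/h.
Outlet amounts (n = n₀ + ν ξ):
  B: 140 − 1(129.9) = 10.08
  A: 0 + 1(129.9) = 129.9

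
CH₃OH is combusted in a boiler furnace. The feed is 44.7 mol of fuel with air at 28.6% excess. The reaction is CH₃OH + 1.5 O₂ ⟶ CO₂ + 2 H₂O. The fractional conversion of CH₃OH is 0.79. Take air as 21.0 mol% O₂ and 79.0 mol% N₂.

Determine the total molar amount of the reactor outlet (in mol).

473 mol

Stoichiometric O₂ = 1.5 × 44.7 = 67.05 mol; O₂ fed = 67.05 × 1.286 = 86.23 mol.
N₂ fed = 86.23 × 79/21 = 324.4 mol.
Fuel reacted = 0.79 × 44.7 → ξ = 35.31 mol.
Outlet (n = n₀ + ν ξ):
  CH₃OH: 44.7 − 1(35.31) = 9.387
  O₂: 86.23 − 1.5(35.31) = 33.26
  N₂: 324.4 (inert)
  CO₂: 0 + 1(35.31) = 35.31
  H₂O: 0 + 2(35.31) = 70.63
Total out = 9.387 + 33.26 + 324.4 + 35.31 + 70.63 = 473 mol.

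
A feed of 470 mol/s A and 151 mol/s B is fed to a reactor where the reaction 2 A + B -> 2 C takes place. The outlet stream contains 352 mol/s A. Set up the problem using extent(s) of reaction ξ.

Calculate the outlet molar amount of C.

For A: n = n₀ − 2ξ → 352 = 470 − 2ξ, giving ξ = 59 mol/s.
Outlet amounts (n = n₀ + ν ξ):
  A: 470 − 2(59) = 352
  B: 151 − 1(59) = 92
  C: 0 + 2(59) = 118

118 mol/s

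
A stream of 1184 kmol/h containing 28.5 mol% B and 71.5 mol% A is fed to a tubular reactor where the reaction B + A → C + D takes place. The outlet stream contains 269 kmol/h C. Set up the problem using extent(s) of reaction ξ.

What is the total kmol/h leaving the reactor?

For C: n = n₀ + 1ξ → 269 = 0 + 1ξ, giving ξ = 269 kmol/h.
Outlet amounts (n = n₀ + ν ξ):
  B: 337.4 − 1(269) = 68.44
  A: 846.6 − 1(269) = 577.6
  C: 0 + 1(269) = 269
  D: 0 + 1(269) = 269
Total out = 68.44 + 577.6 + 269 + 269 = 1184 kmol/h.

1180 kmol/h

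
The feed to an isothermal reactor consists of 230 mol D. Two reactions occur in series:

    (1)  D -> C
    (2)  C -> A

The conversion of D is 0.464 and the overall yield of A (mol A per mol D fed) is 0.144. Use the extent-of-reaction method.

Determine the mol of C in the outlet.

Conversion of D: D consumed = 1ξ₁ = 0.464 × 230 → ξ₁ = 106.7 mol.
Yield of A: 1ξ₂ / 230 = 0.144 → ξ₂ = 33.12 mol.
Outlet amounts (n = n₀ + Σ ν·ξ):
  D: 230 − 1(106.7) = 123.3
  C: 0 + 1(106.7) − 1(33.12) = 73.6
  A: 0 + 1(33.12) = 33.12

73.6 mol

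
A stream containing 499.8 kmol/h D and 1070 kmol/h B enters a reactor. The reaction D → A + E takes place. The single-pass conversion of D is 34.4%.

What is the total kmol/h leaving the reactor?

D reacted = 0.344 × 499.8 = 171.9 kmol/h; ν_D = −1, so ξ = 171.9/1 = 171.9 kmol/h.
Outlet amounts (n = n₀ + ν ξ):
  D: 499.8 − 1(171.9) = 327.9
  A: 0 + 1(171.9) = 171.9
  E: 0 + 1(171.9) = 171.9
  B: 1070 (inert)
Total out = 327.9 + 171.9 + 171.9 + 1070 = 1742 kmol/h.

1740 kmol/h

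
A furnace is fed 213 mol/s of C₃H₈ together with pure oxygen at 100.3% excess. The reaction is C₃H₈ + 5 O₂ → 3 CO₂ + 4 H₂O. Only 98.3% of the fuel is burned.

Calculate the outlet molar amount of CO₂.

628 mol/s

Stoichiometric O₂ = 5 × 213 = 1065 mol/s; O₂ fed = 1065 × 2.003 = 2133 mol/s.
Fuel reacted = 0.983 × 213 → ξ = 209.4 mol/s.
Outlet (n = n₀ + ν ξ):
  C₃H₈: 213 − 1(209.4) = 3.621
  O₂: 2133 − 5(209.4) = 1086
  CO₂: 0 + 3(209.4) = 628.1
  H₂O: 0 + 4(209.4) = 837.5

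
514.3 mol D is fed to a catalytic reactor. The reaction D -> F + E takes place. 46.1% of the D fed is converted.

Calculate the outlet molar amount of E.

D reacted = 0.461 × 514.3 = 237.1 mol; ν_D = −1, so ξ = 237.1/1 = 237.1 mol.
Outlet amounts (n = n₀ + ν ξ):
  D: 514.3 − 1(237.1) = 277.2
  F: 0 + 1(237.1) = 237.1
  E: 0 + 1(237.1) = 237.1

237 mol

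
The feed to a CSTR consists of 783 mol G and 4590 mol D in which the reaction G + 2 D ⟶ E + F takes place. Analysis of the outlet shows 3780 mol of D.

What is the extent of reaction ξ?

ξ = 405 mol

For D: n = n₀ − 2ξ → 3780 = 4590 − 2ξ, giving ξ = 405 mol.
Outlet amounts (n = n₀ + ν ξ):
  G: 783 − 1(405) = 378
  D: 4590 − 2(405) = 3780
  E: 0 + 1(405) = 405
  F: 0 + 1(405) = 405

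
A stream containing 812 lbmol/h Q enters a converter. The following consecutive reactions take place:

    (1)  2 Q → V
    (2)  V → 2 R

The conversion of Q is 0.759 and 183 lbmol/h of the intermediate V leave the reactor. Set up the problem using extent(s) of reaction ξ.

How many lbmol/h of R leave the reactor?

250 lbmol/h

Conversion of Q: Q consumed = 2ξ₁ = 0.759 × 812 → ξ₁ = 308.2 lbmol/h.
V balance: n_V = 0 + 1ξ₁ − 1ξ₂ = 183 → ξ₂ = (1·308.2 − 183)/1 = 125.2 lbmol/h.
Outlet amounts (n = n₀ + Σ ν·ξ):
  Q: 812 − 2(308.2) = 195.7
  V: 0 + 1(308.2) − 1(125.2) = 183
  R: 0 + 2(125.2) = 250.3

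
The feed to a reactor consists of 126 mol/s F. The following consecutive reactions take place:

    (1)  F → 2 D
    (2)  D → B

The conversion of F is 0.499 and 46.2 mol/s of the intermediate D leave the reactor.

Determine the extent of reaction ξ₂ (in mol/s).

ξ₂ = 79.5 mol/s

Conversion of F: F consumed = 1ξ₁ = 0.499 × 126 → ξ₁ = 62.87 mol/s.
D balance: n_D = 0 + 2ξ₁ − 1ξ₂ = 46.2 → ξ₂ = (2·62.87 − 46.2)/1 = 79.55 mol/s.
Outlet amounts (n = n₀ + Σ ν·ξ):
  F: 126 − 1(62.87) = 63.13
  D: 0 + 2(62.87) − 1(79.55) = 46.2
  B: 0 + 1(79.55) = 79.55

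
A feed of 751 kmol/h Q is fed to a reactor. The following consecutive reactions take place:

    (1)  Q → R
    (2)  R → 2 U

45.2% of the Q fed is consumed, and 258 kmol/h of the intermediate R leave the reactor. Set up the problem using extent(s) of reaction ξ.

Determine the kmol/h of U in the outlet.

163 kmol/h

Conversion of Q: Q consumed = 1ξ₁ = 0.452 × 751 → ξ₁ = 339.5 kmol/h.
R balance: n_R = 0 + 1ξ₁ − 1ξ₂ = 258 → ξ₂ = (1·339.5 − 258)/1 = 81.45 kmol/h.
Outlet amounts (n = n₀ + Σ ν·ξ):
  Q: 751 − 1(339.5) = 411.5
  R: 0 + 1(339.5) − 1(81.45) = 258
  U: 0 + 2(81.45) = 162.9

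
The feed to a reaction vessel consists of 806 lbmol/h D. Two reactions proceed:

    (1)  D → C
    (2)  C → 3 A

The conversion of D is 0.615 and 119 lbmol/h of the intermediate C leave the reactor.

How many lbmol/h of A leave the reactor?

1130 lbmol/h

Conversion of D: D consumed = 1ξ₁ = 0.615 × 806 → ξ₁ = 495.7 lbmol/h.
C balance: n_C = 0 + 1ξ₁ − 1ξ₂ = 119 → ξ₂ = (1·495.7 − 119)/1 = 376.7 lbmol/h.
Outlet amounts (n = n₀ + Σ ν·ξ):
  D: 806 − 1(495.7) = 310.3
  C: 0 + 1(495.7) − 1(376.7) = 119
  A: 0 + 3(376.7) = 1130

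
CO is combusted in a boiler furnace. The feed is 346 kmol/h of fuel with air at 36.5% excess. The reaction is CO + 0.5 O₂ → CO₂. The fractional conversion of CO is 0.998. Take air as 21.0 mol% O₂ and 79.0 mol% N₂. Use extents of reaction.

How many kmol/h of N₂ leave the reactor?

Stoichiometric O₂ = 0.5 × 346 = 173 kmol/h; O₂ fed = 173 × 1.365 = 236.1 kmol/h.
N₂ fed = 236.1 × 79/21 = 888.4 kmol/h.
Fuel reacted = 0.998 × 346 → ξ = 345.3 kmol/h.
Outlet (n = n₀ + ν ξ):
  CO: 346 − 1(345.3) = 0.692
  O₂: 236.1 − 0.5(345.3) = 63.49
  N₂: 888.4 (inert)
  CO₂: 0 + 1(345.3) = 345.3

888 kmol/h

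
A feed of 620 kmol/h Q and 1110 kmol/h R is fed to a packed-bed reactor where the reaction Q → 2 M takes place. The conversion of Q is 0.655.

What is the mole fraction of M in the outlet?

0.38

Q reacted = 0.655 × 620 = 406.1 kmol/h; ν_Q = −1, so ξ = 406.1/1 = 406.1 kmol/h.
Outlet amounts (n = n₀ + ν ξ):
  Q: 620 − 1(406.1) = 213.9
  M: 0 + 2(406.1) = 812.2
  R: 1110 (inert)
Total out = 2136 kmol/h; y_M = 812.2 / 2136 = 0.3802.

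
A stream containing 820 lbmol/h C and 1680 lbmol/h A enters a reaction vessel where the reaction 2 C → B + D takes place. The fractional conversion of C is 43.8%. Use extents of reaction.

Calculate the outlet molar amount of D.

180 lbmol/h

C reacted = 0.438 × 820 = 359.2 lbmol/h; ν_C = −2, so ξ = 359.2/2 = 179.6 lbmol/h.
Outlet amounts (n = n₀ + ν ξ):
  C: 820 − 2(179.6) = 460.8
  B: 0 + 1(179.6) = 179.6
  D: 0 + 1(179.6) = 179.6
  A: 1680 (inert)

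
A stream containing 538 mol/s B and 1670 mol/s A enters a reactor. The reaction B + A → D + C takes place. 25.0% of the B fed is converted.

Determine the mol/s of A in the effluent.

1540 mol/s

B reacted = 0.25 × 538 = 134.5 mol/s; ν_B = −1, so ξ = 134.5/1 = 134.5 mol/s.
Outlet amounts (n = n₀ + ν ξ):
  B: 538 − 1(134.5) = 403.5
  A: 1670 − 1(134.5) = 1536
  D: 0 + 1(134.5) = 134.5
  C: 0 + 1(134.5) = 134.5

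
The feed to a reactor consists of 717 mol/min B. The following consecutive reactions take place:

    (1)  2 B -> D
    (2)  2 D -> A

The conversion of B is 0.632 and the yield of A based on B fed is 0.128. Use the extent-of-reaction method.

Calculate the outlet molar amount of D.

Conversion of B: B consumed = 2ξ₁ = 0.632 × 717 → ξ₁ = 226.6 mol/min.
Yield of A: 1ξ₂ / 717 = 0.128 → ξ₂ = 91.78 mol/min.
Outlet amounts (n = n₀ + Σ ν·ξ):
  B: 717 − 2(226.6) = 263.9
  D: 0 + 1(226.6) − 2(91.78) = 43.02
  A: 0 + 1(91.78) = 91.78

43 mol/min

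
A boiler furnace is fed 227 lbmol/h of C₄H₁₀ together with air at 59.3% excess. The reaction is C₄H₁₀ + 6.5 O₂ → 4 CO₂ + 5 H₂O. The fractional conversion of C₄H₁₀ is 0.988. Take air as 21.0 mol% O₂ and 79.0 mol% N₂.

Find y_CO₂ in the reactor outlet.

0.0763

Stoichiometric O₂ = 6.5 × 227 = 1476 lbmol/h; O₂ fed = 1476 × 1.593 = 2350 lbmol/h.
N₂ fed = 2350 × 79/21 = 8842 lbmol/h.
Fuel reacted = 0.988 × 227 → ξ = 224.3 lbmol/h.
Outlet (n = n₀ + ν ξ):
  C₄H₁₀: 227 − 1(224.3) = 2.724
  O₂: 2350 − 6.5(224.3) = 892.7
  N₂: 8842 (inert)
  CO₂: 0 + 4(224.3) = 897.1
  H₂O: 0 + 5(224.3) = 1121
Total out = 11760 lbmol/h; y_CO₂ = 897.1 / 11760 = 0.07631.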